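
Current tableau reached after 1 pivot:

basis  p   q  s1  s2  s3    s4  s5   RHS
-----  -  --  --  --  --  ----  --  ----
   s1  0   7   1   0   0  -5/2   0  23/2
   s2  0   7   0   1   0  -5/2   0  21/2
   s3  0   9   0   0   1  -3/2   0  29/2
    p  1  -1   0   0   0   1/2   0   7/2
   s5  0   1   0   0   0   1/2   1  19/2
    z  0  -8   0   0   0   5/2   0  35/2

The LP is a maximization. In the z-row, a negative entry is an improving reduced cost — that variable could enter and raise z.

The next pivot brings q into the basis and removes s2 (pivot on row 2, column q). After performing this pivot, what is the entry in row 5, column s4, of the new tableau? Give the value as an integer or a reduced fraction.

6/7

Pivot element is row 2, column q: 7.
Normalize row 2: new (row 2, s4) = (-5/2)/7 = -5/14.
row 5 ← row 5 − 1·(new row 2): 1/2 − 1·(-5/14) = 6/7.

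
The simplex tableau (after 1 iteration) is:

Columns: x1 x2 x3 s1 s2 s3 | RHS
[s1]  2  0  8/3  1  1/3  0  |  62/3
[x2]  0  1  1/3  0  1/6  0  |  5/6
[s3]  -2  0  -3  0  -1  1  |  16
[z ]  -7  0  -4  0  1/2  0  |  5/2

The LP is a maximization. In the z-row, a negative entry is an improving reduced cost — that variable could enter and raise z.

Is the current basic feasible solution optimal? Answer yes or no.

no

Column x1 has objective-row coefficient -7, which is negative; an improving pivot exists, so not yet optimal.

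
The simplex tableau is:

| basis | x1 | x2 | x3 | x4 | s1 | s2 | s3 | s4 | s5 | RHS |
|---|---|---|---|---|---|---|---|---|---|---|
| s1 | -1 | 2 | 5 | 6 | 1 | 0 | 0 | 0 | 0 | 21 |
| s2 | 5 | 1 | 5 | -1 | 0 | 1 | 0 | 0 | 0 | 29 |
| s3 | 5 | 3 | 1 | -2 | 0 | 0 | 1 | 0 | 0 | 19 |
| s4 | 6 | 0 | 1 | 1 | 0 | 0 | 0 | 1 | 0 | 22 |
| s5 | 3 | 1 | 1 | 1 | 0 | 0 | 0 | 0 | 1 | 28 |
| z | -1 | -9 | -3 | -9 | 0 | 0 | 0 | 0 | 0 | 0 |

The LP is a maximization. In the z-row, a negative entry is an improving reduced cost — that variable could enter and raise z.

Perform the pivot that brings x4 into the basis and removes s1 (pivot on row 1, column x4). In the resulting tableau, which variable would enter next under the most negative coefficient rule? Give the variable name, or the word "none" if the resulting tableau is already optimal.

Pivot element 6. New z-row = old z-row − (-9)·(row 1/6).
Updated z-row coefficients: x1: -5/2, x2: -6, x3: 9/2, x4: 0, s1: 3/2, s2: 0, s3: 0, s4: 0, s5: 0.
The most negative is -6 in column x2, so x2 would enter next.

x2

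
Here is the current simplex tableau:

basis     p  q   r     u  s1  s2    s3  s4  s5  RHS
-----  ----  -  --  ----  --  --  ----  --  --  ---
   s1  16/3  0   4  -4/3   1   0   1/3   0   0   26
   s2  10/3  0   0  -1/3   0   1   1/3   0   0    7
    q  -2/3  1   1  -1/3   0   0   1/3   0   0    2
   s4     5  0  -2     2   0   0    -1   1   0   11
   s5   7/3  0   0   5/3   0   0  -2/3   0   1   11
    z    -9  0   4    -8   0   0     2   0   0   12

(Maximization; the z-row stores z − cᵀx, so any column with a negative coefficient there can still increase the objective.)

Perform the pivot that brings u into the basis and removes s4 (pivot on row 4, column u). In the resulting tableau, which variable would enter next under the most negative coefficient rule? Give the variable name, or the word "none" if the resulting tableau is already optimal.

r

Pivot element 2. New z-row = old z-row − (-8)·(row 4/2).
Updated z-row coefficients: p: 11, q: 0, r: -4, u: 0, s1: 0, s2: 0, s3: -2, s4: 4, s5: 0.
The most negative is -4 in column r, so r would enter next.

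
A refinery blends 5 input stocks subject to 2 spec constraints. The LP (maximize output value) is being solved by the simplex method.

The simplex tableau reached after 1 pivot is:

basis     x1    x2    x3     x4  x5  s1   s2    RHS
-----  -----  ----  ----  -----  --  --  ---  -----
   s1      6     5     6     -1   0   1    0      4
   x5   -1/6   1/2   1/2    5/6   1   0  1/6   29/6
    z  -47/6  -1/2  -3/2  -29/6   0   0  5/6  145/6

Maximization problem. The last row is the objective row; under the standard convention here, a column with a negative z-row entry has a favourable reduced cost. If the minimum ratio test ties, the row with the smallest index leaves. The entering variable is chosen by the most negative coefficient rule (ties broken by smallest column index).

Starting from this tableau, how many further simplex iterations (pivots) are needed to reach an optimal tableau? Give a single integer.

2

pivot: x1 in, s1 out → z = 529/18
pivot: x4 in, x5 out → z = 1945/29
No improving column remains; optimal.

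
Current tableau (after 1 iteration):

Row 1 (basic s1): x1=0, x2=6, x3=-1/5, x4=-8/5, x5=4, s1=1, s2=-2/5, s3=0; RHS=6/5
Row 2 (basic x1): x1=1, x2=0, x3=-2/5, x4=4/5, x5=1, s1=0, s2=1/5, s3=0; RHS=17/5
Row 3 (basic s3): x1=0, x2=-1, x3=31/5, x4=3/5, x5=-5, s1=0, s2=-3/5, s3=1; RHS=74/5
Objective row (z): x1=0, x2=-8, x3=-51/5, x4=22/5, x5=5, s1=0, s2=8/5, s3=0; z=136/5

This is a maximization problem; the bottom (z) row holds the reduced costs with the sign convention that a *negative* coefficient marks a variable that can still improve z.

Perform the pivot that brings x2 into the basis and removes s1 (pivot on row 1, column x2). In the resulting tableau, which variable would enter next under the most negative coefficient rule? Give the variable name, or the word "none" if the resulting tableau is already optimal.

Pivot element 6. New z-row = old z-row − (-8)·(row 1/6).
Updated z-row coefficients: x1: 0, x2: 0, x3: -157/15, x4: 34/15, x5: 31/3, s1: 4/3, s2: 16/15, s3: 0.
The most negative is -157/15 in column x3, so x3 would enter next.

x3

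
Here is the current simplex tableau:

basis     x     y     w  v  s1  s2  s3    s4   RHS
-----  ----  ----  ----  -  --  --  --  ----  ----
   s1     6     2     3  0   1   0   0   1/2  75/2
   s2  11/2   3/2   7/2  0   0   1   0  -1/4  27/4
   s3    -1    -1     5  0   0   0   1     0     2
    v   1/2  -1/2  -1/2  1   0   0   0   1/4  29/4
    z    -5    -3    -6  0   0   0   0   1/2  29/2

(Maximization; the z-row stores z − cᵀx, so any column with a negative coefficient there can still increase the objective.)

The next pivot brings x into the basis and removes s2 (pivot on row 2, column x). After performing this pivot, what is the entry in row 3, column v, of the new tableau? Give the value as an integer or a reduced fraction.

0

Pivot element is row 2, column x: 11/2.
Normalize row 2: new (row 2, v) = 0/(11/2) = 0.
row 3 ← row 3 − (-1)·(new row 2): 0 − (-1)·0 = 0.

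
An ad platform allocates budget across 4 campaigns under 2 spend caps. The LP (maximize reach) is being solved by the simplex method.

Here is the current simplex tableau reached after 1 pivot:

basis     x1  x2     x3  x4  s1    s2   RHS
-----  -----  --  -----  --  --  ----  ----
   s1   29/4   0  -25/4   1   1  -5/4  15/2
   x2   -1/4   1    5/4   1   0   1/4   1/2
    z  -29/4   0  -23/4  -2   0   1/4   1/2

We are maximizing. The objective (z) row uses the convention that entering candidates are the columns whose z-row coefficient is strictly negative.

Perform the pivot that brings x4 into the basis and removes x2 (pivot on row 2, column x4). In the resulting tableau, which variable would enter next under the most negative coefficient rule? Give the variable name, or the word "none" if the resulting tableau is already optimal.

x1

Pivot element 1. New z-row = old z-row − (-2)·(row 2/1).
Updated z-row coefficients: x1: -31/4, x2: 2, x3: -13/4, x4: 0, s1: 0, s2: 3/4.
The most negative is -31/4 in column x1, so x1 would enter next.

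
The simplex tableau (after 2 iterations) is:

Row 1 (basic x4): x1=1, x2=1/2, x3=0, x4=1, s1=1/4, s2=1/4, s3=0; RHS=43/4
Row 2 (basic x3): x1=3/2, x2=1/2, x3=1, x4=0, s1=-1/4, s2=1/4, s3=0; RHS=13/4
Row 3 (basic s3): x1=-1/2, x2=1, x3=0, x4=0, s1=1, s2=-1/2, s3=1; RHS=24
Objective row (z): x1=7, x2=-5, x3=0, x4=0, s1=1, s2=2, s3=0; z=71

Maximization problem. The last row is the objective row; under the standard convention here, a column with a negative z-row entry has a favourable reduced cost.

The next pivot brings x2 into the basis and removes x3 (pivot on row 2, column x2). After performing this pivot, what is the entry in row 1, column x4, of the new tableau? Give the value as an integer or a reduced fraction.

Pivot element is row 2, column x2: 1/2.
Normalize row 2: new (row 2, x4) = 0/(1/2) = 0.
row 1 ← row 1 − (1/2)·(new row 2): 1 − (1/2)·0 = 1.

1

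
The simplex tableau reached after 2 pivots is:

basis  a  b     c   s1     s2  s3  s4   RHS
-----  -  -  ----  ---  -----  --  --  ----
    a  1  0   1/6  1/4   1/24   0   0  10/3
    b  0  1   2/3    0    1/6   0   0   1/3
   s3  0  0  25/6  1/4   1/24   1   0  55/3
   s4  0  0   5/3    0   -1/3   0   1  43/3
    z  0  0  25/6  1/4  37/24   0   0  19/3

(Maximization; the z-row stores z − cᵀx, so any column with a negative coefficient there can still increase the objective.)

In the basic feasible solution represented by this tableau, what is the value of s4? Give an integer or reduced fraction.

s4 is basic (row 4); its value is the RHS of that row: 43/3.

43/3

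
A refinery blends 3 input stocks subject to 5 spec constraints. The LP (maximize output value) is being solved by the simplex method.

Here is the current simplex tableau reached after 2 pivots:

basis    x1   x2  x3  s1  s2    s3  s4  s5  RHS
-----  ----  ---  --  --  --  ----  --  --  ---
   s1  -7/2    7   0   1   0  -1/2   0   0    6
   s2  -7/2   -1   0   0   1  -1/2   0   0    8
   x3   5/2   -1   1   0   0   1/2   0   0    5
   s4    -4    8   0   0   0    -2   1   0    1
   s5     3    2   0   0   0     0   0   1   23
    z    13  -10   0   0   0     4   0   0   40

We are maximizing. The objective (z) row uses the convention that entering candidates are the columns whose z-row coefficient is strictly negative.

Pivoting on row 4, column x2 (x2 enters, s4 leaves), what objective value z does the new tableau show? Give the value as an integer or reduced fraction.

165/4

Minimum ratio for x2: 1/8 = 1/8.
z changes by −(z-row coeff of x2)·ratio = −(-10)·(1/8) = 5/4.
New z = 40 + (5/4) = 165/4.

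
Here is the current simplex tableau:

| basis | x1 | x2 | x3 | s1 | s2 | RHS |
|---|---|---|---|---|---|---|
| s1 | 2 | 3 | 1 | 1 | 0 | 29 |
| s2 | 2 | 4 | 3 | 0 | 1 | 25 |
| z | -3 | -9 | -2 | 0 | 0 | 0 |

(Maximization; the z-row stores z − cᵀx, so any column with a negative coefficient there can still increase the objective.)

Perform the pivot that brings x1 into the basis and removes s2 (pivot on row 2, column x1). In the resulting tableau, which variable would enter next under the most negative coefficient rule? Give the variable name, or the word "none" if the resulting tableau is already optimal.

Pivot element 2. New z-row = old z-row − (-3)·(row 2/2).
Updated z-row coefficients: x1: 0, x2: -3, x3: 5/2, s1: 0, s2: 3/2.
The most negative is -3 in column x2, so x2 would enter next.

x2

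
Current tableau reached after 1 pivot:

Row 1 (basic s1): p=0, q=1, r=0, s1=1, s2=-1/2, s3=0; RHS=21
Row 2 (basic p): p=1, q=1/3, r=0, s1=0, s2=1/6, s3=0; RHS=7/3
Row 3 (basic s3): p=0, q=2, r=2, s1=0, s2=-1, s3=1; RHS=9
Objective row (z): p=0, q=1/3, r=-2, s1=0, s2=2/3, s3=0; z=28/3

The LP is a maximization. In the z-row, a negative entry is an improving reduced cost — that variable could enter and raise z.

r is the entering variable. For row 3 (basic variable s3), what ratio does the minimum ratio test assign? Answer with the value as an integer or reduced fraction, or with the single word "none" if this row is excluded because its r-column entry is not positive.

9/2

Ratio = RHS / (r entry) = 9 / 2 = 9/2.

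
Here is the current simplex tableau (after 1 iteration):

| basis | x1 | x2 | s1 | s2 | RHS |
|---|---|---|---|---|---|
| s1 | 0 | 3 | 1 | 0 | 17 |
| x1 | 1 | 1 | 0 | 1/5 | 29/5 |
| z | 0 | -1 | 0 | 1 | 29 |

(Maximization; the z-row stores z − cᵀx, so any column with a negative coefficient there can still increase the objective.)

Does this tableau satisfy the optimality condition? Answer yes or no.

no

Column x2 has objective-row coefficient -1, which is negative; an improving pivot exists, so not yet optimal.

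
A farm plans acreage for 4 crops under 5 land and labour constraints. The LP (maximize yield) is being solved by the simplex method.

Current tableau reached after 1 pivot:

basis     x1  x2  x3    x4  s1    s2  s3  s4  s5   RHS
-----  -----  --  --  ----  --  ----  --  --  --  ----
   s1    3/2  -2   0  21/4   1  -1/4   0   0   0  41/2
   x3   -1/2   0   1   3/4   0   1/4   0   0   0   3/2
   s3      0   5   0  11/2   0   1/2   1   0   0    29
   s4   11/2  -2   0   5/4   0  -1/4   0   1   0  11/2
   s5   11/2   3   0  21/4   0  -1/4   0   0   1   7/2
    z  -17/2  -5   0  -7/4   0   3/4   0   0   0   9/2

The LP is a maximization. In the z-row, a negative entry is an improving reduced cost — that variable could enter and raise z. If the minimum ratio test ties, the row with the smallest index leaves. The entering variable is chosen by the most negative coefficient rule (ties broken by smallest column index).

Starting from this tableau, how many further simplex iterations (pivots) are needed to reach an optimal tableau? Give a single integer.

2

pivot: x1 in, s5 out → z = 109/11
pivot: x2 in, x1 out → z = 31/3
No improving column remains; optimal.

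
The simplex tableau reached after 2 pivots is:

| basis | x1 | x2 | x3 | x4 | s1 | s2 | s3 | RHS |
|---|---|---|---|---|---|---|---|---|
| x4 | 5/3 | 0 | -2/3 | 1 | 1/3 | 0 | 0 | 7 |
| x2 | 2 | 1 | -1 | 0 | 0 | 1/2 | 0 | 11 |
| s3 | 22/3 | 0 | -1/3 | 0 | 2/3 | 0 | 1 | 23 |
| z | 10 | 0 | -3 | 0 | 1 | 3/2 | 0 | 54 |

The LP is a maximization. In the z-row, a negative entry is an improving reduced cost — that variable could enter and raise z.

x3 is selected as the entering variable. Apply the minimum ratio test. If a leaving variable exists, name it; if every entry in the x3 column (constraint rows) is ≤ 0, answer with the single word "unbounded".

unbounded

x3-column entries: row 1: -2/3, row 2: -1, row 3: -1/3. All ≤ 0, so x3 can increase without bound; the LP is unbounded in this direction.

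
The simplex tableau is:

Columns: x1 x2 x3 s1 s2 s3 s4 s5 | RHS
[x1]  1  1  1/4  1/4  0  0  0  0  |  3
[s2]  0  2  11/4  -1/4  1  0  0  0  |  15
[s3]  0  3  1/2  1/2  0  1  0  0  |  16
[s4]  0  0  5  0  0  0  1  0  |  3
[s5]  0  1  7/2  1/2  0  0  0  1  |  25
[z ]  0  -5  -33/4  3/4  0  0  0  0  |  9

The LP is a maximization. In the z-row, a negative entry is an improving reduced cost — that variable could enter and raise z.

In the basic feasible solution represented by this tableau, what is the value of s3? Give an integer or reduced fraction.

s3 is basic (row 3); its value is the RHS of that row: 16.

16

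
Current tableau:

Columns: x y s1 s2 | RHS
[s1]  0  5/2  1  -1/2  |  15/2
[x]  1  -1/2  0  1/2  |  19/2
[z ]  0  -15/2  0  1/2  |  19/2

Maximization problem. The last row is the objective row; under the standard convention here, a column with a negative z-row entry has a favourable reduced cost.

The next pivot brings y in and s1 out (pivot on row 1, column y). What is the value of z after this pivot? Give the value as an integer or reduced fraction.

32

Minimum ratio for y: (15/2)/(5/2) = 3.
z changes by −(z-row coeff of y)·ratio = −(-15/2)·3 = 45/2.
New z = 19/2 + (45/2) = 32.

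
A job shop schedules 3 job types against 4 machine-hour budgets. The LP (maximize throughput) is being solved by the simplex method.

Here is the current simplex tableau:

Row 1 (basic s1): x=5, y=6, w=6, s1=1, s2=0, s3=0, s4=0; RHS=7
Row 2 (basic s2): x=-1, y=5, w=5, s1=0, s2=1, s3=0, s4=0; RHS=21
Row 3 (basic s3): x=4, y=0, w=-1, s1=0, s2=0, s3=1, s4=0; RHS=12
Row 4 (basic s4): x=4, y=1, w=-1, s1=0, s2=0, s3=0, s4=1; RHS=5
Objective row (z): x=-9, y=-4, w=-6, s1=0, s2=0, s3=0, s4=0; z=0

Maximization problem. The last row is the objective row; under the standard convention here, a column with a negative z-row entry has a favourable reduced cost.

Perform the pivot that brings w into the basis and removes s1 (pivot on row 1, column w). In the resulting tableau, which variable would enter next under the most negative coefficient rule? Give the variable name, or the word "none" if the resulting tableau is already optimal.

x

Pivot element 6. New z-row = old z-row − (-6)·(row 1/6).
Updated z-row coefficients: x: -4, y: 2, w: 0, s1: 1, s2: 0, s3: 0, s4: 0.
The most negative is -4 in column x, so x would enter next.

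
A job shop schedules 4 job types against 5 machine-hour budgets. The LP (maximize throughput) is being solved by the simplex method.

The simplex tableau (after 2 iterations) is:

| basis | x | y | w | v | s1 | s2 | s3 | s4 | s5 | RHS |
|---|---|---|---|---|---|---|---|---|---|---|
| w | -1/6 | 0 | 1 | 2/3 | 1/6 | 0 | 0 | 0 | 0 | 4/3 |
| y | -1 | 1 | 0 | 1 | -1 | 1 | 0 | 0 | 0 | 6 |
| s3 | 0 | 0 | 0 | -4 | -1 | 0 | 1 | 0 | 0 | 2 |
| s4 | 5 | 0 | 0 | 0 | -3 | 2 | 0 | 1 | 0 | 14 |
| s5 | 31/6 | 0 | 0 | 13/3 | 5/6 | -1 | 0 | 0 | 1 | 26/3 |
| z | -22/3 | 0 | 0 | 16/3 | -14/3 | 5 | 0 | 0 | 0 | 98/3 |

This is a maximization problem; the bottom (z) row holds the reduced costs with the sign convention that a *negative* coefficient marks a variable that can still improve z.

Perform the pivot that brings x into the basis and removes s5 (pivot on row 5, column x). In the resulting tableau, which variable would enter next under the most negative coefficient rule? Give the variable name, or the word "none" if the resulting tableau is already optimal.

s1

Pivot element 31/6. New z-row = old z-row − (-22/3)·(row 5/(31/6)).
Updated z-row coefficients: x: 0, y: 0, w: 0, v: 356/31, s1: -108/31, s2: 111/31, s3: 0, s4: 0, s5: 44/31.
The most negative is -108/31 in column s1, so s1 would enter next.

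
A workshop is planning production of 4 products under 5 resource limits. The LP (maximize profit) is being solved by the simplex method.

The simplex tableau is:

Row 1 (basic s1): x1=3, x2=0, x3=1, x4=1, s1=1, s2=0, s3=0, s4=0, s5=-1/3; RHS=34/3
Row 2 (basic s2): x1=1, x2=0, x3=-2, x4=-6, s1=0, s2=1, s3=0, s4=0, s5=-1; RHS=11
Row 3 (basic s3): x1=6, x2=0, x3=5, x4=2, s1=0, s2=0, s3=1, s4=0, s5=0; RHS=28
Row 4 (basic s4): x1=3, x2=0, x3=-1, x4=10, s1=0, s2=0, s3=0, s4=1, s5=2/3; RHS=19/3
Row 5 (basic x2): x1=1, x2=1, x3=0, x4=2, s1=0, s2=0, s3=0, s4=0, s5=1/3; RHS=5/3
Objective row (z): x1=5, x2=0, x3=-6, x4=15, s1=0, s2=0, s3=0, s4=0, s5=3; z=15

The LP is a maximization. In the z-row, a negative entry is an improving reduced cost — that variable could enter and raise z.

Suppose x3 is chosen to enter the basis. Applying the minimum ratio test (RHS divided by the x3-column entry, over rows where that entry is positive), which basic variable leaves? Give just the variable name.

s3

Ratios: row 1 (s1): (34/3)/1 = 34/3; row 2 (s2): entry -2 ≤ 0, skip; row 3 (s3): 28/5 = 28/5; row 4 (s4): entry -1 ≤ 0, skip; row 5 (x2): entry 0 ≤ 0, skip.
Minimum ratio 28/5 is in the s3 row, so s3 leaves.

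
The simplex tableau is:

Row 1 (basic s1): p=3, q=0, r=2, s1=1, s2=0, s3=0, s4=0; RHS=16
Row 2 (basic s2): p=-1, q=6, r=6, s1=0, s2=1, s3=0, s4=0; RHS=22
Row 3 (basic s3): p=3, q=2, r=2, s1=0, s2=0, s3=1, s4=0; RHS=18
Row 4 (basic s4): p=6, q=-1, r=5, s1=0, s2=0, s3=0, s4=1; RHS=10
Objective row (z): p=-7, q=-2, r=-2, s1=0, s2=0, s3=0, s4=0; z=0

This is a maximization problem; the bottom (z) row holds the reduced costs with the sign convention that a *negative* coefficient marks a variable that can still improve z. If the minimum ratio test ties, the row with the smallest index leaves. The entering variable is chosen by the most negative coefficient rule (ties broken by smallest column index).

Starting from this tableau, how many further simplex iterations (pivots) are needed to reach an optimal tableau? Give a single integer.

pivot: p in, s4 out → z = 35/3
pivot: q in, s2 out → z = 858/35
No improving column remains; optimal.

2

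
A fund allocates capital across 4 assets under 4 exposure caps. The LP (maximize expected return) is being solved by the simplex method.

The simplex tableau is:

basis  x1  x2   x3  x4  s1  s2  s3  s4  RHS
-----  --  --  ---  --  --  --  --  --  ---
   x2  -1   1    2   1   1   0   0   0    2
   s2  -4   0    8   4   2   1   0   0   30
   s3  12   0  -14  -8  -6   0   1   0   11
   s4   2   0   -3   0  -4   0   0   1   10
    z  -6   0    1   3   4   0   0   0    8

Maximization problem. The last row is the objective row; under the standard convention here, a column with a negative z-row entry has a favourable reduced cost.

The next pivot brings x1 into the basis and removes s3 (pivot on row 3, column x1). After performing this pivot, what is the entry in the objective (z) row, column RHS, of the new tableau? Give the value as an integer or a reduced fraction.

27/2

Pivot element is row 3, column x1: 12.
Normalize row 3: new (row 3, RHS) = 11/12 = 11/12.
z-row ← z-row − (-6)·(new row 3): 8 − (-6)·(11/12) = 27/2.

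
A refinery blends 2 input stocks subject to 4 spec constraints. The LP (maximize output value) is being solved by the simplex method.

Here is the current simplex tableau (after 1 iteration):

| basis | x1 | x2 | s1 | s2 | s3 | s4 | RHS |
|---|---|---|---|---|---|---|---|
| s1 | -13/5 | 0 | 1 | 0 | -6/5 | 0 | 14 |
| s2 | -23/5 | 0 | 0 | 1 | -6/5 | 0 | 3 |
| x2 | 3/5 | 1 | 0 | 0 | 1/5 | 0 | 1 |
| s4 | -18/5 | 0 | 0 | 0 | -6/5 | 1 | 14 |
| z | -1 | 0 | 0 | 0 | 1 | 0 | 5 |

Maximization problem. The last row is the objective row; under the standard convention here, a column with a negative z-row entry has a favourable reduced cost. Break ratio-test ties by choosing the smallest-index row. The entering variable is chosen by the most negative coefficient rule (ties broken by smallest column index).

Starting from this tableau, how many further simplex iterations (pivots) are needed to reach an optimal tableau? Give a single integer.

pivot: x1 in, x2 out → z = 20/3
No improving column remains; optimal.

1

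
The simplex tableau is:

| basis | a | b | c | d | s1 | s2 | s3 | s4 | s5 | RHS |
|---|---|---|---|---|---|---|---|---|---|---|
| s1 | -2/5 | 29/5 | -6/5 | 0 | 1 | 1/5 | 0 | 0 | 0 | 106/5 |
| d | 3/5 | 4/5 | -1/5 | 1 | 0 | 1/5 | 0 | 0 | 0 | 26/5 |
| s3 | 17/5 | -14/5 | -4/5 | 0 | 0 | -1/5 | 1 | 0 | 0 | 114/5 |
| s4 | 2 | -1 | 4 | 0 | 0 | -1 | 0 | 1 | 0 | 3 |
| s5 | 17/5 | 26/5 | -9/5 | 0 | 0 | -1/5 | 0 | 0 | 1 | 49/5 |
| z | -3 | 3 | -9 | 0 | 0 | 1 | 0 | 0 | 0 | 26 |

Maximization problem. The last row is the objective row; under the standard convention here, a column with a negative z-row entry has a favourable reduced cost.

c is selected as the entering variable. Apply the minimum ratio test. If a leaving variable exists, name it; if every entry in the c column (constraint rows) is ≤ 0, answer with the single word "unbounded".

Ratios: row 1 (s1): entry -6/5 ≤ 0, skip; row 2 (d): entry -1/5 ≤ 0, skip; row 3 (s3): entry -4/5 ≤ 0, skip; row 4 (s4): 3/4 = 3/4; row 5 (s5): entry -9/5 ≤ 0, skip.
Minimum ratio is in the s4 row, so s4 leaves.

s4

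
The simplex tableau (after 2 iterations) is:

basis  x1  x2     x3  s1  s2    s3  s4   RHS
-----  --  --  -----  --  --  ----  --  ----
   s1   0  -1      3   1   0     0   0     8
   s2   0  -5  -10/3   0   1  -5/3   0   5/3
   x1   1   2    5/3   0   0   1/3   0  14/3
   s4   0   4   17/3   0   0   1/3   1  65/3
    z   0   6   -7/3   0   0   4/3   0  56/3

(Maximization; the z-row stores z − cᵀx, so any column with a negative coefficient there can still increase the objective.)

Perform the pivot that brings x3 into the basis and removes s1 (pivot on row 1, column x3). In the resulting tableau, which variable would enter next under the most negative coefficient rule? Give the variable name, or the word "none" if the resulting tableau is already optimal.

Pivot element 3. New z-row = old z-row − (-7/3)·(row 1/3).
Updated z-row coefficients: x1: 0, x2: 47/9, x3: 0, s1: 7/9, s2: 0, s3: 4/3, s4: 0.
No coefficient is strictly negative; the tableau after this pivot is optimal.

none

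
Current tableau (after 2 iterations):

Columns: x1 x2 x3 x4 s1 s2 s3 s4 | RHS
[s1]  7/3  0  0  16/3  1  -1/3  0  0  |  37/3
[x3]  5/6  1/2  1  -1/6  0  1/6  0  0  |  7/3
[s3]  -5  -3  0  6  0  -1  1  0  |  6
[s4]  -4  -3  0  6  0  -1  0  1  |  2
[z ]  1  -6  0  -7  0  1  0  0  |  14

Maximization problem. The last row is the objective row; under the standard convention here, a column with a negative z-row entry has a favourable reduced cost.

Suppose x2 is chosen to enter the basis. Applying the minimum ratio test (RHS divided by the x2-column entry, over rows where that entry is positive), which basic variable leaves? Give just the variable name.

Ratios: row 1 (s1): entry 0 ≤ 0, skip; row 2 (x3): (7/3)/(1/2) = 14/3; row 3 (s3): entry -3 ≤ 0, skip; row 4 (s4): entry -3 ≤ 0, skip.
Minimum ratio 14/3 is in the x3 row, so x3 leaves.

x3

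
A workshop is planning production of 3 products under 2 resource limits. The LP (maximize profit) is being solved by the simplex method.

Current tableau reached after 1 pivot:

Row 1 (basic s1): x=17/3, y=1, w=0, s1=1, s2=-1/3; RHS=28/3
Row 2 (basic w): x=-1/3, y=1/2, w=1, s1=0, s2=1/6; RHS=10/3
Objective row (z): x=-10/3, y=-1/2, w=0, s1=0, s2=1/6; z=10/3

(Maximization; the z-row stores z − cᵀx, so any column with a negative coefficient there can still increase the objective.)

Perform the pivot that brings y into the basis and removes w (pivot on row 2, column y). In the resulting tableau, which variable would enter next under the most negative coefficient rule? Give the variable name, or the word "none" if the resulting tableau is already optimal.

x

Pivot element 1/2. New z-row = old z-row − (-1/2)·(row 2/(1/2)).
Updated z-row coefficients: x: -11/3, y: 0, w: 1, s1: 0, s2: 1/3.
The most negative is -11/3 in column x, so x would enter next.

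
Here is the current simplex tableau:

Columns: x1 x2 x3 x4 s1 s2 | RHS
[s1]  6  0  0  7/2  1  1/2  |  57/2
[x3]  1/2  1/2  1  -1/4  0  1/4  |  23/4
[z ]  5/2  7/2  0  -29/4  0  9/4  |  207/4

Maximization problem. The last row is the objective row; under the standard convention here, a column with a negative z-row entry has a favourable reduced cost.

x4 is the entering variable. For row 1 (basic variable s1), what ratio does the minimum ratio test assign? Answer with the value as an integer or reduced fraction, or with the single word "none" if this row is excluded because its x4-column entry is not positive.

57/7

Ratio = RHS / (x4 entry) = (57/2) / (7/2) = 57/7.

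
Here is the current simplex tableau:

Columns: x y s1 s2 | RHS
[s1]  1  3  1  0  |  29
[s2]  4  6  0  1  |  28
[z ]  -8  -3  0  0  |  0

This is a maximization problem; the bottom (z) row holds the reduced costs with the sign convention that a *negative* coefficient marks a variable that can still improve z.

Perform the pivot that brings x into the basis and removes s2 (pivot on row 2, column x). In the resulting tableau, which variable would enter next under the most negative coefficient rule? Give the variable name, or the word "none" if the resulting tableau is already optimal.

none

Pivot element 4. New z-row = old z-row − (-8)·(row 2/4).
Updated z-row coefficients: x: 0, y: 9, s1: 0, s2: 2.
No coefficient is strictly negative; the tableau after this pivot is optimal.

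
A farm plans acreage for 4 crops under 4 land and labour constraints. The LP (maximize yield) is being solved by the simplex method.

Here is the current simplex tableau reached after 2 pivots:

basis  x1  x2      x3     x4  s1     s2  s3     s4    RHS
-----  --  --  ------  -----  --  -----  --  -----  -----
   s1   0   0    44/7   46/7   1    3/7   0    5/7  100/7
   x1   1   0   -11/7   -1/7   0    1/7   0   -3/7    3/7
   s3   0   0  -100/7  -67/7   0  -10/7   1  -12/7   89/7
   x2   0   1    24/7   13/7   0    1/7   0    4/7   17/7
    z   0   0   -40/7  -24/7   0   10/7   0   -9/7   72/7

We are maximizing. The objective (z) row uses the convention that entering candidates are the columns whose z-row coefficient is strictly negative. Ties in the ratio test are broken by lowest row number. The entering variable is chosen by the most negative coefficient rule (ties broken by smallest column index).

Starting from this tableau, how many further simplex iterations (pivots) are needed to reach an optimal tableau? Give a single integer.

3

pivot: x3 in, x2 out → z = 43/3
pivot: x4 in, x3 out → z = 192/13
pivot: s4 in, x4 out → z = 63/4
No improving column remains; optimal.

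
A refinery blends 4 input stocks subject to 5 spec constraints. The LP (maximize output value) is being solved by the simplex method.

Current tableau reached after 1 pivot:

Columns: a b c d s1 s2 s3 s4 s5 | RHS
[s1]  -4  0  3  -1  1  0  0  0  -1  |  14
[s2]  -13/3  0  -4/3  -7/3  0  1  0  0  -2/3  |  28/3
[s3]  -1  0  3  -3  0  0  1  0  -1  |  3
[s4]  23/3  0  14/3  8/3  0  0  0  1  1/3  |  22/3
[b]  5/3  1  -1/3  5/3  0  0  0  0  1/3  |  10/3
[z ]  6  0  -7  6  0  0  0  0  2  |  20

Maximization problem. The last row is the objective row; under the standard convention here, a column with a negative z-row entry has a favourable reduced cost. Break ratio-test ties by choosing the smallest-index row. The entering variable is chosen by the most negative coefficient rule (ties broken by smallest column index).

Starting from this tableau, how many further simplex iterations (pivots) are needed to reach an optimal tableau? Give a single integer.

pivot: c in, s3 out → z = 27
pivot: d in, s4 out → z = 301/11
pivot: s5 in, d out → z = 467/17
No improving column remains; optimal.

3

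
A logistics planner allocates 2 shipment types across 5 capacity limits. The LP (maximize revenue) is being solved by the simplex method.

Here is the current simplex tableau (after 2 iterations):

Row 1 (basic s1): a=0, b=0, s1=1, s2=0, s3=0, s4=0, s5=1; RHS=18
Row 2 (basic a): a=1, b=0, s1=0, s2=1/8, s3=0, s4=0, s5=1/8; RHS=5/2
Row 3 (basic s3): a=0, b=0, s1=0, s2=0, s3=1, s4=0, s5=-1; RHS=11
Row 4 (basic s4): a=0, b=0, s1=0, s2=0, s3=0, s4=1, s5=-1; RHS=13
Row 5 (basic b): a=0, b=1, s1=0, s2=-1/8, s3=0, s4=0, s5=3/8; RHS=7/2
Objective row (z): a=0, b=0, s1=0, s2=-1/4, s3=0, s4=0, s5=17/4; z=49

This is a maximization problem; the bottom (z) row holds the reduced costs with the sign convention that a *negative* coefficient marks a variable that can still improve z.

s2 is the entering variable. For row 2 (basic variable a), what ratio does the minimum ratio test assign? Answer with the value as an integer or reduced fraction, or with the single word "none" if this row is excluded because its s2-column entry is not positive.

20

Ratio = RHS / (s2 entry) = (5/2) / (1/8) = 20.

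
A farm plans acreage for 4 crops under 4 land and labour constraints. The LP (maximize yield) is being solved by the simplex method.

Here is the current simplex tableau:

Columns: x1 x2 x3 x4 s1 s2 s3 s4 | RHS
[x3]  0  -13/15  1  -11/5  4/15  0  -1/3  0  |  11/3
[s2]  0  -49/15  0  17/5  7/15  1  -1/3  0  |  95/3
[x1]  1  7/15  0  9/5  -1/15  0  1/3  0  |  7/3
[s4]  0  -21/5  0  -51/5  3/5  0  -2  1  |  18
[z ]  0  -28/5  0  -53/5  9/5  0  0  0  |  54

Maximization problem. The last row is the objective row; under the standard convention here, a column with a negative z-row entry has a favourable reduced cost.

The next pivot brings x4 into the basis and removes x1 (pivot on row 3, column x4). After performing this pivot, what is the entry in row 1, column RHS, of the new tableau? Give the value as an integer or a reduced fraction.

Pivot element is row 3, column x4: 9/5.
Normalize row 3: new (row 3, RHS) = (7/3)/(9/5) = 35/27.
row 1 ← row 1 − (-11/5)·(new row 3): 11/3 − (-11/5)·(35/27) = 176/27.

176/27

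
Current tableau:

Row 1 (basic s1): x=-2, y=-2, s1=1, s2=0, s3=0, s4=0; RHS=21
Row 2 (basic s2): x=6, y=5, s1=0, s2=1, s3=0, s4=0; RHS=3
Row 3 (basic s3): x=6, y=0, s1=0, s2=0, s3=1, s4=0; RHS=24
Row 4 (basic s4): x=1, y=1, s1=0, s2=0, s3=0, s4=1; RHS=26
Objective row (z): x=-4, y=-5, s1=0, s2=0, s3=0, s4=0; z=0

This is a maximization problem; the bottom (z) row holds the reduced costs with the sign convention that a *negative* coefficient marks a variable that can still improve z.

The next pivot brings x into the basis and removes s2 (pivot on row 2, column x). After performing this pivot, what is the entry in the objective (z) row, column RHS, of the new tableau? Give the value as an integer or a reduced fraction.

2

Pivot element is row 2, column x: 6.
Normalize row 2: new (row 2, RHS) = 3/6 = 1/2.
z-row ← z-row − (-4)·(new row 2): 0 − (-4)·(1/2) = 2.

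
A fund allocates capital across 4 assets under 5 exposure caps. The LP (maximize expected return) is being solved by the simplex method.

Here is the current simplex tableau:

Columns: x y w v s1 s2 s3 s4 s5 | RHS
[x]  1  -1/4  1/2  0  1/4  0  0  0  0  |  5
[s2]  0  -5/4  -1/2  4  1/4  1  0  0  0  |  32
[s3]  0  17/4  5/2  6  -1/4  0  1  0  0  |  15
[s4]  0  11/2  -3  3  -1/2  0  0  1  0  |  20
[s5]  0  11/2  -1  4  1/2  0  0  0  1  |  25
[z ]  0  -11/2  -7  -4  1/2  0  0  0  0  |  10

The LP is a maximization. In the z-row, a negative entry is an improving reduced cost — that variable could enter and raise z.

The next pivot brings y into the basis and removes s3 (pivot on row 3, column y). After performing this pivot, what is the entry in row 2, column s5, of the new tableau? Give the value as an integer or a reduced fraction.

Pivot element is row 3, column y: 17/4.
Normalize row 3: new (row 3, s5) = 0/(17/4) = 0.
row 2 ← row 2 − (-5/4)·(new row 3): 0 − (-5/4)·0 = 0.

0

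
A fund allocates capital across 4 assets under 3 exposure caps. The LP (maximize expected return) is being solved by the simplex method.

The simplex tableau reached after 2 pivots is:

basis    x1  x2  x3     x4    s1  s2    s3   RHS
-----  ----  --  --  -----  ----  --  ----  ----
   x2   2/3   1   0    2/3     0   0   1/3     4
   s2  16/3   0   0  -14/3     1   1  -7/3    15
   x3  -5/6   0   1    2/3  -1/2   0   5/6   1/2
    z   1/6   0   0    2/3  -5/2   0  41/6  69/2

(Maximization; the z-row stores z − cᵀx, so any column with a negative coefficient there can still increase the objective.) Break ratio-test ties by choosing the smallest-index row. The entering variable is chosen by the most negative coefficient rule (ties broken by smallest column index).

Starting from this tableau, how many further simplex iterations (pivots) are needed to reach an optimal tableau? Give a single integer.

2

pivot: s1 in, s2 out → z = 72
pivot: x4 in, x2 out → z = 138
No improving column remains; optimal.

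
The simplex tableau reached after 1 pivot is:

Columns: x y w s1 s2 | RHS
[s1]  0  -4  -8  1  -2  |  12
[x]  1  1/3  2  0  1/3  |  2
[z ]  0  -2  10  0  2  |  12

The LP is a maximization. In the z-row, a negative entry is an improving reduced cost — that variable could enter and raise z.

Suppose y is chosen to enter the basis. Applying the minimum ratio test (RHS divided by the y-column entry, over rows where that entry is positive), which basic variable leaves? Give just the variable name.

Ratios: row 1 (s1): entry -4 ≤ 0, skip; row 2 (x): 2/(1/3) = 6.
Minimum ratio 6 is in the x row, so x leaves.

x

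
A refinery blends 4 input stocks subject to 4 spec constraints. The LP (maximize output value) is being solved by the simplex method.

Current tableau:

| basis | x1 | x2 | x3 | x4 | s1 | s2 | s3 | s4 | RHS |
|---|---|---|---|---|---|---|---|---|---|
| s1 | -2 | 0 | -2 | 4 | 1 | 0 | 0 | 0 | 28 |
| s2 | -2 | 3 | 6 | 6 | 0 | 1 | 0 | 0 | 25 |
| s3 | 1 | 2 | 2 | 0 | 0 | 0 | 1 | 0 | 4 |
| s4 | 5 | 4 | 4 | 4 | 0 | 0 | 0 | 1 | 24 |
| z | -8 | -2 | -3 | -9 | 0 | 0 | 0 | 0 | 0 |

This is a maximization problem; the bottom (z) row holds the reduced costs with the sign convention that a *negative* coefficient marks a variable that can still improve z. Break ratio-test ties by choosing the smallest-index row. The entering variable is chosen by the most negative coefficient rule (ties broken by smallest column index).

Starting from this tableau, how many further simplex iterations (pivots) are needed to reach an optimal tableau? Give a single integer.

pivot: x4 in, s2 out → z = 75/2
pivot: x1 in, s4 out → z = 1909/38
No improving column remains; optimal.

2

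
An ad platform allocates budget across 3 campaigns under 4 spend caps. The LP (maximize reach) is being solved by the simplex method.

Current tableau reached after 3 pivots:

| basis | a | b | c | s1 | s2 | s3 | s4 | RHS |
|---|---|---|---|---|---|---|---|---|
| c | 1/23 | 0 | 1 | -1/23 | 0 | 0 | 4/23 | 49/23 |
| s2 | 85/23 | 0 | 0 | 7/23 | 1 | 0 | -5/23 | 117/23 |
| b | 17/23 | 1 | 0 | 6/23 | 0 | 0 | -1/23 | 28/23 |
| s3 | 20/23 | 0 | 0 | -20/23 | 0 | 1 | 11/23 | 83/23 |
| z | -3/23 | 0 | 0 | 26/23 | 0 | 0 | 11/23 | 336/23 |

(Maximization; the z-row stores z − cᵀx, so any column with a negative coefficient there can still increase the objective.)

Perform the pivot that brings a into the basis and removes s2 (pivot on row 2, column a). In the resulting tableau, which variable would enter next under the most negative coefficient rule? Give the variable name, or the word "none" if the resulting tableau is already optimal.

none

Pivot element 85/23. New z-row = old z-row − (-3/23)·(row 2/(85/23)).
Updated z-row coefficients: a: 0, b: 0, c: 0, s1: 97/85, s2: 3/85, s3: 0, s4: 8/17.
No coefficient is strictly negative; the tableau after this pivot is optimal.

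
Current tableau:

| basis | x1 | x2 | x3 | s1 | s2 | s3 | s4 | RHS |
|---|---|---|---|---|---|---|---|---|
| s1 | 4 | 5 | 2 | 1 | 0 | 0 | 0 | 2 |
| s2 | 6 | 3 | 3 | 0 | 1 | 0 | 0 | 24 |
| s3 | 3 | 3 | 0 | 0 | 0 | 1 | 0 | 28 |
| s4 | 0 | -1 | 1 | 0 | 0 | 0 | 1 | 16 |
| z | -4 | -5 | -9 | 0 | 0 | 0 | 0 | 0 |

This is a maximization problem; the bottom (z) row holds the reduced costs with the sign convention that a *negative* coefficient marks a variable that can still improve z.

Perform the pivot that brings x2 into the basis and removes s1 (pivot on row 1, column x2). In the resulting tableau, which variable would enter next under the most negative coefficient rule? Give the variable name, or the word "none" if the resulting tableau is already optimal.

x3

Pivot element 5. New z-row = old z-row − (-5)·(row 1/5).
Updated z-row coefficients: x1: 0, x2: 0, x3: -7, s1: 1, s2: 0, s3: 0, s4: 0.
The most negative is -7 in column x3, so x3 would enter next.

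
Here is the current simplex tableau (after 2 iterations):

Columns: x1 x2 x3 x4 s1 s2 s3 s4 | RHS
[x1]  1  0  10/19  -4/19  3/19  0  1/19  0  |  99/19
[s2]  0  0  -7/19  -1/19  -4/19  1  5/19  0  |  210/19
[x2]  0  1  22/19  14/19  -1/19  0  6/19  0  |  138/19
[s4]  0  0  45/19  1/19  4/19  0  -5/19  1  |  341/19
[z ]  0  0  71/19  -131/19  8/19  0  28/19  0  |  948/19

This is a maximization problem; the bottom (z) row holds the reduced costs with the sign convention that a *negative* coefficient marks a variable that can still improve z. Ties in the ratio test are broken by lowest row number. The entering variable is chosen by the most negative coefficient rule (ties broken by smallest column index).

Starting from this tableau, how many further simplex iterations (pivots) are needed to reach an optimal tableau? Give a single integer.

pivot: x4 in, x2 out → z = 825/7
pivot: s1 in, x1 out → z = 243/2
No improving column remains; optimal.

2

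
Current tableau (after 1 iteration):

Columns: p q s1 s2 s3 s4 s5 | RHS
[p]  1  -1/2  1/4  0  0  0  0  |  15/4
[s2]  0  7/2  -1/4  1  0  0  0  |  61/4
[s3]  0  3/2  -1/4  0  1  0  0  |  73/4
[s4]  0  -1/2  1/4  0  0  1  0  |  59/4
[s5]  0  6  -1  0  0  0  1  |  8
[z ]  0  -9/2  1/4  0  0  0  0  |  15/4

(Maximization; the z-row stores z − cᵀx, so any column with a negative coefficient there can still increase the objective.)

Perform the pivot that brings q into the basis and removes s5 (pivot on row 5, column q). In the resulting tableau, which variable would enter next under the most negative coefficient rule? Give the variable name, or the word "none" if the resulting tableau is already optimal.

Pivot element 6. New z-row = old z-row − (-9/2)·(row 5/6).
Updated z-row coefficients: p: 0, q: 0, s1: -1/2, s2: 0, s3: 0, s4: 0, s5: 3/4.
The most negative is -1/2 in column s1, so s1 would enter next.

s1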